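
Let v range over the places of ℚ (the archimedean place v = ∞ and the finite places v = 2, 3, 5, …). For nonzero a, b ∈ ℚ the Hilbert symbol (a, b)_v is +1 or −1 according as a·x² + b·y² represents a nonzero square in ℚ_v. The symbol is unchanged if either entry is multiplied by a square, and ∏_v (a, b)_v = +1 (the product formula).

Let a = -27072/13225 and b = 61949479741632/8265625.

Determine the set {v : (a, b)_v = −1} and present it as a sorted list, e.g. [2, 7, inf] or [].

(a, b) ≡ (-47, 1363) mod (ℚ^×)²; places V = {2, 3, 5, 7, 23, 29, 47, ∞}.
(a,b)_47: α=1, u≡15; β=3, v≡26 (mod 47); (15|47)=-1, (26|47)=-1; sign (−1)^1·-1^3·-1^1 = -1.
(a,b)_23: α=-2, u≡11; β=-2, v≡13 (mod 23); (11|23)=-1, (13|23)=+1; sign (−1)^0·-1^-2·+1^-2 = +1.
(a,b)_3: α=2, u≡1; β=8, v≡1 (mod 3); (1|3)=+1, (1|3)=+1; sign (−1)^0·+1^8·+1^2 = +1.
(a,b)_29: α=0, u≡14; β=1, v≡27 (mod 29); (14|29)=-1, (27|29)=-1; sign (−1)^0·-1^1·-1^0 = -1.
(a,b)_2: α=6, β=6; u≡1, v≡3 (mod 8); ε(u)ε(v)=0·1, αω(v)=6·1, βω(u)=6·0; sum ≡ 0  ⇒  +1.
(a,b)_∞: sgn(-47)=−, sgn(1363)=+, so +1.
(a,b)_7: α=0, u≡2; β=2, v≡3 (mod 7); (2|7)=+1, (3|7)=-1; sign (−1)^0·+1^2·-1^0 = +1.
(a,b)_5: α=-2, u≡2; β=-6, v≡3 (mod 5); (2|5)=-1, (3|5)=-1; sign (−1)^0·-1^-6·-1^-2 = +1.
|Ram(-47, 1363)| = 2, even; anisotropic at {29, 47}.

[29, 47]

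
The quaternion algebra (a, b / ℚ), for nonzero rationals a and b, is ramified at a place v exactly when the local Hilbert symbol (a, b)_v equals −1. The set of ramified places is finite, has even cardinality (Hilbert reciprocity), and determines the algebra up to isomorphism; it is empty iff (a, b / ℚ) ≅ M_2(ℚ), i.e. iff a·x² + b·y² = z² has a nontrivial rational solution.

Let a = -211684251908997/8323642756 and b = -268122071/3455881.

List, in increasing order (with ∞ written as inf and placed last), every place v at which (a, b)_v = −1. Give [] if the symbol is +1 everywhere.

(a, b) ≡ (-6837, -2279) mod (ℚ^×)²; places V = {2, 3, 7, 11, 13, 19, 29, 43, 53, ∞}.
(a,b)_11: α=-4, u≡4; β=-2, v≡5 (mod 11); (4|11)=+1, (5|11)=+1; sign (−1)^0·+1^-2·+1^-4 = +1.
(a,b)_53: α=1, u≡8; β=1, v≡13 (mod 53); (8|53)=-1, (13|53)=+1; sign (−1)^0·-1^1·+1^1 = -1.
(a,b)_2: α=-2, β=0; u≡3, v≡1 (mod 8); ε(u)ε(v)=1·0, αω(v)=-2·0, βω(u)=0·1; sum ≡ 0  ⇒  +1.
(a,b)_7: α=6, u≡4; β=6, v≡5 (mod 7); (4|7)=+1, (5|7)=-1; sign (−1)^0·+1^6·-1^6 = +1.
(a,b)_19: α=2, u≡12; β=0, v≡17 (mod 19); (12|19)=-1, (17|19)=+1; sign (−1)^0·-1^0·+1^2 = +1.
(a,b)_∞: sgn(-6837)=−, sgn(-2279)=−, so -1.
(a,b)_43: α=1, u≡25; β=1, v≡30 (mod 43); (25|43)=+1, (30|43)=-1; sign (−1)^1·+1^1·-1^1 = +1.
(a,b)_29: α=-2, u≡5; β=0, v≡14 (mod 29); (5|29)=+1, (14|29)=-1; sign (−1)^0·+1^0·-1^-2 = +1.
(a,b)_13: α=-2, u≡4; β=-4, v≡1 (mod 13); (4|13)=+1, (1|13)=+1; sign (−1)^0·+1^-4·+1^-2 = +1.
(a,b)_3: α=7, u≡1; β=0, v≡1 (mod 3); (1|3)=+1, (1|3)=+1; sign (−1)^0·+1^0·+1^7 = +1.
Ram(-6837, -2279) = {53, ∞}; no ℚ_53-point on the conic.

[53, inf]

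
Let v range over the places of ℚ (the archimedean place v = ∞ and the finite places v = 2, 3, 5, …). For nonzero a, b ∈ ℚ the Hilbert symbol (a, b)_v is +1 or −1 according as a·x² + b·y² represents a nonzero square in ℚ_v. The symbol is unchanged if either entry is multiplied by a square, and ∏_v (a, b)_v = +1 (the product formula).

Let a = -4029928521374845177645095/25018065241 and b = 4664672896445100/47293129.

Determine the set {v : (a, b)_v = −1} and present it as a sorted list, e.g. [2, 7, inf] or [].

[11, 19]

(a, b) ≡ (-53295, 19) mod (ℚ^×)²; places V = {2, 3, 5, 7, 11, 13, 17, 19, 23, ∞}.
(a,b)_7: α=6, u≡5; β=4, v≡5 (mod 7); (5|7)=-1, (5|7)=-1; sign (−1)^0·-1^4·-1^6 = +1.
(a,b)_19: α=5, u≡17; β=3, v≡17 (mod 19); (17|19)=+1, (17|19)=+1; sign (−1)^1·+1^3·+1^5 = -1.
(a,b)_11: α=1, u≡7; β=2, v≡10 (mod 11); (7|11)=-1, (10|11)=-1; sign (−1)^0·-1^2·-1^1 = -1.
(a,b)_17: α=5, u≡5; β=2, v≡8 (mod 17); (5|17)=-1, (8|17)=+1; sign (−1)^0·-1^2·+1^5 = +1.
(a,b)_13: α=-2, u≡7; β=-2, v≡2 (mod 13); (7|13)=-1, (2|13)=-1; sign (−1)^0·-1^-2·-1^-2 = +1.
(a,b)_3: α=11, u≡1; β=4, v≡1 (mod 3); (1|3)=+1, (1|3)=+1; sign (−1)^0·+1^4·+1^11 = +1.
(a,b)_2: α=0, β=2; u≡1, v≡3 (mod 8); ε(u)ε(v)=0·1, αω(v)=0·1, βω(u)=2·0; sum ≡ 0  ⇒  +1.
(a,b)_∞: sgn(-53295)=−, sgn(19)=+, so +1.
(a,b)_5: α=1, u≡1; β=2, v≡1 (mod 5); (1|5)=+1, (1|5)=+1; sign (−1)^0·+1^2·+1^1 = +1.
(a,b)_23: α=-6, u≡7; β=-4, v≡7 (mod 23); (7|23)=-1, (7|23)=-1; sign (−1)^0·-1^-4·-1^-6 = +1.
Ram(-53295, 19) = {11, 19}; no ℚ_11-point on the conic.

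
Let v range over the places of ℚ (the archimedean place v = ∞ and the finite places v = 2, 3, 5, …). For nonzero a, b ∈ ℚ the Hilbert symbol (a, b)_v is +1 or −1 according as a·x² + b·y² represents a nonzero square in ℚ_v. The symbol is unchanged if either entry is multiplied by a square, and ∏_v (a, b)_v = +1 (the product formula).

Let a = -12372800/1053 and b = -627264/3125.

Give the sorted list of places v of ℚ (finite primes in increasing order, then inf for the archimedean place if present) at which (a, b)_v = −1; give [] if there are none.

Mod squares: a ≡ -100529, b ≡ -5. Check v ∈ {∞, 2, 3, 5, 11, 13, 19, 37}.
v=3: a=3^-4·(≡1), b=3^4·(≡1) mod 3; (1|3)=+1, (1|3)=+1; (−1)^{-4·4·1}·(+1)^4·(+1)^-4 = +1.
v=5: a=5^2·(≡1), b=5^-5·(≡1) mod 5; (1|5)=+1, (1|5)=+1; (−1)^{2·-5·2}·(+1)^-5·(+1)^2 = +1.
v=13: a=13^-1·(≡5), b=13^0·(≡5) mod 13; (5|13)=-1, (5|13)=-1; (−1)^{-1·0·6}·(-1)^0·(-1)^-1 = -1.
v=37: a=37^1·(≡33), b=37^0·(≡2) mod 37; (33|37)=+1, (2|37)=-1; (−1)^{1·0·18}·(+1)^0·(-1)^1 = -1.
v=11: a=11^1·(≡2), b=11^2·(≡8) mod 11; (2|11)=-1, (8|11)=-1; (−1)^{1·2·5}·(-1)^2·(-1)^1 = -1.
v=19: a=19^1·(≡15), b=19^0·(≡15) mod 19; (15|19)=-1, (15|19)=-1; (−1)^{1·0·9}·(-1)^0·(-1)^1 = -1.
v=∞: -100529 < 0 and -5 < 0  ⇒  (a,b)_∞ = -1.
v=2: v_2(a)=6, v_2(b)=6; units ≡ 7, 3 (mod 8); ε·ε+αω+βω = 1·1+6·1+6·0 ≡ 1  ⇒  (a,b)_2 = -1.
|Ram(-100529, -5)| = 6, even; anisotropic at {2, 11, 13, 19, 37, ∞}.

[2, 11, 13, 19, 37, inf]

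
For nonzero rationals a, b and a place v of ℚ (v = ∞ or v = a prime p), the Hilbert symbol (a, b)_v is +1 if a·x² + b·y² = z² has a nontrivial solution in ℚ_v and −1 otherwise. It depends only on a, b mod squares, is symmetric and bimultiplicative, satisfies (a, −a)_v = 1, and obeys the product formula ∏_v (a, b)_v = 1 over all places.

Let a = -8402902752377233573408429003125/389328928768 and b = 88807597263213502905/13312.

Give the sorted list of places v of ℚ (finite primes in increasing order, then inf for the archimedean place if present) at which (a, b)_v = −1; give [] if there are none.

(a, b) ≡ (-1529385, 303485) mod (ℚ^×)²; places V = {2, 3, 5, 7, 11, 13, 23, 29, 31, ∞}.
(a,b)_5: α=5, u≡3; β=1, v≡3 (mod 5); (3|5)=-1, (3|5)=-1; sign (−1)^0·-1^1·-1^5 = +1.
(a,b)_23: α=1, u≡20; β=1, v≡18 (mod 23); (20|23)=-1, (18|23)=+1; sign (−1)^1·-1^1·+1^1 = +1.
(a,b)_11: α=5, u≡5; β=4, v≡2 (mod 11); (5|11)=+1, (2|11)=-1; sign (−1)^0·+1^4·-1^5 = -1.
(a,b)_13: α=-5, u≡11; β=-1, v≡1 (mod 13); (11|13)=-1, (1|13)=+1; sign (−1)^0·-1^-1·+1^-5 = -1.
(a,b)_7: α=4, u≡3; β=3, v≡4 (mod 7); (3|7)=-1, (4|7)=+1; sign (−1)^0·-1^3·+1^4 = -1.
(a,b)_∞: sgn(-1529385)=−, sgn(303485)=+, so +1.
(a,b)_2: α=-20, β=-10; u≡7, v≡5 (mod 8); ε(u)ε(v)=1·0, αω(v)=-20·1, βω(u)=-10·0; sum ≡ 0  ⇒  +1.
(a,b)_29: α=4, u≡3; β=3, v≡20 (mod 29); (3|29)=-1, (20|29)=+1; sign (−1)^0·-1^3·+1^4 = -1.
(a,b)_31: α=3, u≡26; β=2, v≡17 (mod 31); (26|31)=-1, (17|31)=-1; sign (−1)^0·-1^2·-1^3 = -1.
(a,b)_3: α=15, u≡1; β=8, v≡2 (mod 3); (1|3)=+1, (2|3)=-1; sign (−1)^0·+1^8·-1^15 = -1.
(-1529385, 303485 / ℚ) ramifies at {3, 7, 11, 13, 29, 31}: a division algebra.

[3, 7, 11, 13, 29, 31]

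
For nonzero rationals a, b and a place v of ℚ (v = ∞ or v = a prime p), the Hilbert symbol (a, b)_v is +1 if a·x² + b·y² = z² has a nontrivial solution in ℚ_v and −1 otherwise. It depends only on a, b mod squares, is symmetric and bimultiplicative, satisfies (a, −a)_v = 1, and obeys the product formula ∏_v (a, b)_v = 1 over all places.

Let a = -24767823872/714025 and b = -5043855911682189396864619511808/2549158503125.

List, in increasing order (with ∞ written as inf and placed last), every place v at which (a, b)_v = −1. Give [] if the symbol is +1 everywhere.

[5, 11, 17, inf]

(a, b) ≡ (-377927, -209749485) mod (ℚ^×)²; places V = {2, 3, 5, 7, 11, 13, 17, 37, 43, 47, ∞}.
(a,b)_5: α=-2, u≡3; β=-5, v≡2 (mod 5); (3|5)=-1, (2|5)=-1; sign (−1)^0·-1^-5·-1^-2 = -1.
(a,b)_7: α=0, u≡5; β=2, v≡3 (mod 7); (5|7)=-1, (3|7)=-1; sign (−1)^0·-1^2·-1^0 = +1.
(a,b)_3: α=0, u≡1; β=1, v≡2 (mod 3); (1|3)=+1, (2|3)=-1; sign (−1)^0·+1^1·-1^0 = +1.
(a,b)_11: α=1, u≡2; β=3, v≡2 (mod 11); (2|11)=-1, (2|11)=-1; sign (−1)^1·-1^3·-1^1 = -1.
(a,b)_37: α=0, u≡7; β=1, v≡5 (mod 37); (7|37)=+1, (5|37)=-1; sign (−1)^0·+1^1·-1^0 = +1.
(a,b)_43: α=1, u≡19; β=3, v≡21 (mod 43); (19|43)=-1, (21|43)=+1; sign (−1)^1·-1^3·+1^1 = +1.
(a,b)_47: α=1, u≡22; β=3, v≡9 (mod 47); (22|47)=-1, (9|47)=+1; sign (−1)^1·-1^3·+1^1 = +1.
(a,b)_∞: sgn(-377927)=−, sgn(-209749485)=−, so -1.
(a,b)_13: α=-4, u≡12; β=-8, v≡10 (mod 13); (12|13)=+1, (10|13)=+1; sign (−1)^0·+1^-8·+1^-4 = +1.
(a,b)_2: α=16, β=34; u≡1, v≡3 (mod 8); ε(u)ε(v)=0·1, αω(v)=16·1, βω(u)=34·0; sum ≡ 0  ⇒  +1.
(a,b)_17: α=1, u≡7; β=3, v≡8 (mod 17); (7|17)=-1, (8|17)=+1; sign (−1)^0·-1^3·+1^1 = -1.
|Ram(-377927, -209749485)| = 4, even; anisotropic at {5, 11, 17, ∞}.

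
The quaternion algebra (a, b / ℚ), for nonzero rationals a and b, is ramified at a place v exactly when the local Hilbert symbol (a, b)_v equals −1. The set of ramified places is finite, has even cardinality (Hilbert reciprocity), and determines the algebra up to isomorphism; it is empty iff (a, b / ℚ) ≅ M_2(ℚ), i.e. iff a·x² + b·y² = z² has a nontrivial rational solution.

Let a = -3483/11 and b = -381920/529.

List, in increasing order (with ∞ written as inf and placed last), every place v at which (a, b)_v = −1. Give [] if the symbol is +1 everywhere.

(a, b) ≡ (-473, -23870) mod (ℚ^×)²; places V = {2, 3, 5, 7, 11, 23, 31, 43, ∞}.
(a,b)_2: α=0, β=5; u≡7, v≡1 (mod 8); ε(u)ε(v)=1·0, αω(v)=0·0, βω(u)=5·0; sum ≡ 0  ⇒  +1.
(a,b)_23: α=0, u≡20; β=-2, v≡18 (mod 23); (20|23)=-1, (18|23)=+1; sign (−1)^0·-1^-2·+1^0 = +1.
(a,b)_7: α=0, u≡6; β=1, v≡3 (mod 7); (6|7)=-1, (3|7)=-1; sign (−1)^0·-1^1·-1^0 = -1.
(a,b)_∞: sgn(-473)=−, sgn(-23870)=−, so -1.
(a,b)_5: α=0, u≡2; β=1, v≡4 (mod 5); (2|5)=-1, (4|5)=+1; sign (−1)^0·-1^1·+1^0 = -1.
(a,b)_3: α=4, u≡1; β=0, v≡1 (mod 3); (1|3)=+1, (1|3)=+1; sign (−1)^0·+1^0·+1^4 = +1.
(a,b)_43: α=1, u≡20; β=0, v≡17 (mod 43); (20|43)=-1, (17|43)=+1; sign (−1)^0·-1^0·+1^1 = +1.
(a,b)_11: α=-1, u≡4; β=1, v≡7 (mod 11); (4|11)=+1, (7|11)=-1; sign (−1)^1·+1^1·-1^-1 = +1.
(a,b)_31: α=0, u≡30; β=1, v≡9 (mod 31); (30|31)=-1, (9|31)=+1; sign (−1)^0·-1^1·+1^0 = -1.
|Ram(-473, -23870)| = 4, even; anisotropic at {5, 7, 31, ∞}.

[5, 7, 31, inf]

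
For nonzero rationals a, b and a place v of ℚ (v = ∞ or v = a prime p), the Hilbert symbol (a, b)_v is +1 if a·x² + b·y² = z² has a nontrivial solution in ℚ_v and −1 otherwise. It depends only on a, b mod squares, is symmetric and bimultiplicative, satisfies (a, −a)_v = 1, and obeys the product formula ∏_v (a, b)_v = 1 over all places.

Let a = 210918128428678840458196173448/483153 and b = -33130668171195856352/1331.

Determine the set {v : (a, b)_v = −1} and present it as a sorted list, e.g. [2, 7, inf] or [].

Mod squares: a ≡ 5111106, b ≡ -8602. Check v ∈ {∞, 2, 3, 7, 11, 13, 17, 23, 29, 31, 37}.
v=7: a=7^3·(≡1), b=7^2·(≡1) mod 7; (1|7)=+1, (1|7)=+1; (−1)^{3·2·3}·(+1)^2·(+1)^3 = +1.
v=37: a=37^3·(≡5), b=37^2·(≡17) mod 37; (5|37)=-1, (17|37)=-1; (−1)^{3·2·18}·(-1)^2·(-1)^3 = -1.
v=17: a=17^4·(≡14), b=17^3·(≡13) mod 17; (14|17)=-1, (13|17)=+1; (−1)^{4·3·8}·(-1)^3·(+1)^4 = -1.
v=3: a=3^-1·(≡2), b=3^0·(≡2) mod 3; (2|3)=-1, (2|3)=-1; (−1)^{-1·0·1}·(-1)^0·(-1)^-1 = -1.
v=31: a=31^2·(≡11), b=31^2·(≡5) mod 31; (11|31)=-1, (5|31)=+1; (−1)^{2·2·15}·(-1)^2·(+1)^2 = +1.
v=23: a=23^3·(≡14), b=23^1·(≡15) mod 23; (14|23)=-1, (15|23)=-1; (−1)^{3·1·11}·(-1)^1·(-1)^3 = -1.
v=∞: 5111106 > 0 and -8602 < 0  ⇒  (a,b)_∞ = +1.
v=13: a=13^3·(≡12), b=13^2·(≡9) mod 13; (12|13)=+1, (9|13)=+1; (−1)^{3·2·6}·(+1)^2·(+1)^3 = +1.
v=11: a=11^-5·(≡2), b=11^-3·(≡8) mod 11; (2|11)=-1, (8|11)=-1; (−1)^{-5·-3·5}·(-1)^-3·(-1)^-5 = -1.
v=29: a=29^4·(≡6), b=29^2·(≡18) mod 29; (6|29)=+1, (18|29)=-1; (−1)^{4·2·14}·(+1)^2·(-1)^4 = +1.
v=2: v_2(a)=3, v_2(b)=5; units ≡ 1, 3 (mod 8); ε·ε+αω+βω = 0·1+3·1+5·0 ≡ 1  ⇒  (a,b)_2 = -1.
(5111106, -8602 / ℚ) ramifies at {2, 3, 11, 17, 23, 37}: a division algebra.

[2, 3, 11, 17, 23, 37]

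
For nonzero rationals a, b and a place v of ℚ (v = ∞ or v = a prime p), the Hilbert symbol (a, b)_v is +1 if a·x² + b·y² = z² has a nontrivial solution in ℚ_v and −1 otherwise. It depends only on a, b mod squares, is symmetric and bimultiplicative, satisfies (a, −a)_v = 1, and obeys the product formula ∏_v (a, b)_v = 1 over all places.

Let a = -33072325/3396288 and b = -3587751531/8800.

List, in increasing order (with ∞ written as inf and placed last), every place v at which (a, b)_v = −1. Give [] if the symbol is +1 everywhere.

Mod squares: a ≡ -39, b ≡ -2002. Check v ∈ {∞, 2, 3, 5, 7, 11, 13, 19, 23, 29}.
v=7: a=7^-2·(≡3), b=7^3·(≡1) mod 7; (3|7)=-1, (1|7)=+1; (−1)^{-2·3·3}·(-1)^3·(+1)^-2 = -1.
v=19: a=19^-2·(≡2), b=19^0·(≡13) mod 19; (2|19)=-1, (13|19)=-1; (−1)^{-2·0·9}·(-1)^0·(-1)^-2 = +1.
v=∞: -39 < 0 and -2002 < 0  ⇒  (a,b)_∞ = -1.
v=5: a=5^2·(≡4), b=5^-2·(≡2) mod 5; (4|5)=+1, (2|5)=-1; (−1)^{2·-2·2}·(+1)^-2·(-1)^2 = +1.
v=13: a=13^1·(≡3), b=13^3·(≡2) mod 13; (3|13)=+1, (2|13)=-1; (−1)^{1·3·6}·(+1)^3·(-1)^1 = -1.
v=2: v_2(a)=-6, v_2(b)=-5; units ≡ 1, 7 (mod 8); ε·ε+αω+βω = 0·1+-6·0+-5·0 ≡ 0  ⇒  (a,b)_2 = +1.
v=11: a=11^2·(≡5), b=11^-1·(≡4) mod 11; (5|11)=+1, (4|11)=+1; (−1)^{2·-1·5}·(+1)^-1·(+1)^2 = +1.
v=23: a=23^0·(≡17), b=23^2·(≡22) mod 23; (17|23)=-1, (22|23)=-1; (−1)^{0·2·11}·(-1)^2·(-1)^0 = +1.
v=29: a=29^2·(≡21), b=29^0·(≡20) mod 29; (21|29)=-1, (20|29)=+1; (−1)^{2·0·14}·(-1)^0·(+1)^2 = +1.
v=3: a=3^-1·(≡2), b=3^2·(≡2) mod 3; (2|3)=-1, (2|3)=-1; (−1)^{-1·2·1}·(-1)^2·(-1)^-1 = -1.
Ram(-39, -2002) = {3, 7, 13, ∞}; no ℚ_3-point on the conic.

[3, 7, 13, inf]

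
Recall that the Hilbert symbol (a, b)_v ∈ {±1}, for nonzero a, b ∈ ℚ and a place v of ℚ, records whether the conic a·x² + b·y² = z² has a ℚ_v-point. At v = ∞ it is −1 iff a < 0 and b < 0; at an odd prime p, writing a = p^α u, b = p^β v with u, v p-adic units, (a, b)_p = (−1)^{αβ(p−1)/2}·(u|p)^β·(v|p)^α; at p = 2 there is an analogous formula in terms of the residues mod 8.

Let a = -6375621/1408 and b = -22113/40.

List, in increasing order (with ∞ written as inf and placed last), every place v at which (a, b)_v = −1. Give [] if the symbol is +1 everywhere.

Mod squares: a ≡ -462, b ≡ -2730. Check v ∈ {∞, 2, 3, 5, 7, 11, 13, 19, 29}.
v=29: a=29^2·(≡21), b=29^0·(≡25) mod 29; (21|29)=-1, (25|29)=+1; (−1)^{2·0·14}·(-1)^0·(+1)^2 = +1.
v=7: a=7^1·(≡2), b=7^1·(≡1) mod 7; (2|7)=+1, (1|7)=+1; (−1)^{1·1·3}·(+1)^1·(+1)^1 = -1.
v=3: a=3^1·(≡2), b=3^5·(≡2) mod 3; (2|3)=-1, (2|3)=-1; (−1)^{1·5·1}·(-1)^5·(-1)^1 = -1.
v=11: a=11^-1·(≡8), b=11^0·(≡9) mod 11; (8|11)=-1, (9|11)=+1; (−1)^{-1·0·5}·(-1)^0·(+1)^-1 = +1.
v=∞: -462 < 0 and -2730 < 0  ⇒  (a,b)_∞ = -1.
v=2: v_2(a)=-7, v_2(b)=-3; units ≡ 1, 3 (mod 8); ε·ε+αω+βω = 0·1+-7·1+-3·0 ≡ 1  ⇒  (a,b)_2 = -1.
v=19: a=19^2·(≡14), b=19^0·(≡11) mod 19; (14|19)=-1, (11|19)=+1; (−1)^{2·0·9}·(-1)^0·(+1)^2 = +1.
v=5: a=5^0·(≡3), b=5^-1·(≡4) mod 5; (3|5)=-1, (4|5)=+1; (−1)^{0·-1·2}·(-1)^-1·(+1)^0 = -1.
v=13: a=13^0·(≡2), b=13^1·(≡2) mod 13; (2|13)=-1, (2|13)=-1; (−1)^{0·1·6}·(-1)^1·(-1)^0 = -1.
Ram(-462, -2730) = {2, 3, 5, 7, 13, ∞}; no ℚ_2-point on the conic.

[2, 3, 5, 7, 13, inf]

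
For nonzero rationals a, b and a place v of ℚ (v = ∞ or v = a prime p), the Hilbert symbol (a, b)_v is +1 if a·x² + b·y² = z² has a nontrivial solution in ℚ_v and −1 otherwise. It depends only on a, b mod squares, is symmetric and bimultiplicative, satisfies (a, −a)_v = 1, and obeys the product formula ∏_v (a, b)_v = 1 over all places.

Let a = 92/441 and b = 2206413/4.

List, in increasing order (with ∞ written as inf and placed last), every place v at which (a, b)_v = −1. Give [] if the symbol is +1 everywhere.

Mod squares: a ≡ 23, b ≡ 245157. Check v ∈ {∞, 2, 3, 7, 11, 17, 19, 23}.
v=2: v_2(a)=2, v_2(b)=-2; units ≡ 7, 5 (mod 8); ε·ε+αω+βω = 1·0+2·1+-2·0 ≡ 0  ⇒  (a,b)_2 = +1.
v=23: a=23^1·(≡1), b=23^1·(≡11) mod 23; (1|23)=+1, (11|23)=-1; (−1)^{1·1·11}·(+1)^1·(-1)^1 = +1.
v=7: a=7^-2·(≡4), b=7^0·(≡5) mod 7; (4|7)=+1, (5|7)=-1; (−1)^{-2·0·3}·(+1)^0·(-1)^-2 = +1.
v=∞: 23 > 0 and 245157 > 0  ⇒  (a,b)_∞ = +1.
v=11: a=11^0·(≡4), b=11^1·(≡5) mod 11; (4|11)=+1, (5|11)=+1; (−1)^{0·1·5}·(+1)^1·(+1)^0 = +1.
v=17: a=17^0·(≡10), b=17^1·(≡7) mod 17; (10|17)=-1, (7|17)=-1; (−1)^{0·1·8}·(-1)^1·(-1)^0 = -1.
v=19: a=19^0·(≡4), b=19^1·(≡14) mod 19; (4|19)=+1, (14|19)=-1; (−1)^{0·1·9}·(+1)^1·(-1)^0 = +1.
v=3: a=3^-2·(≡2), b=3^3·(≡2) mod 3; (2|3)=-1, (2|3)=-1; (−1)^{-2·3·1}·(-1)^3·(-1)^-2 = -1.
|Ram(23, 245157)| = 2, even; anisotropic at {3, 17}.

[3, 17]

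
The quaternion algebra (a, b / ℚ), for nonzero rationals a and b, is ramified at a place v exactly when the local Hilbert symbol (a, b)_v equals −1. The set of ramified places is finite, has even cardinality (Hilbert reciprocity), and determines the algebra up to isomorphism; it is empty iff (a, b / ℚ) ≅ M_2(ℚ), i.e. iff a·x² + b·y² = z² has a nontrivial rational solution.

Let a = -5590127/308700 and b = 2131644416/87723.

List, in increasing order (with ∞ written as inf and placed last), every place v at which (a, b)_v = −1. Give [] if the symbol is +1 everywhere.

Mod squares: a ≡ -161, b ≡ 12903. Check v ∈ {∞, 2, 3, 5, 7, 11, 17, 19, 23, 29}.
v=29: a=29^2·(≡7), b=29^0·(≡2) mod 29; (7|29)=+1, (2|29)=-1; (−1)^{2·0·14}·(+1)^0·(-1)^2 = +1.
v=11: a=11^0·(≡1), b=11^3·(≡10) mod 11; (1|11)=+1, (10|11)=-1; (−1)^{0·3·5}·(+1)^3·(-1)^0 = +1.
v=2: v_2(a)=-2, v_2(b)=12; units ≡ 7, 7 (mod 8); ε·ε+αω+βω = 1·1+-2·0+12·0 ≡ 1  ⇒  (a,b)_2 = -1.
v=19: a=19^0·(≡13), b=19^-2·(≡3) mod 19; (13|19)=-1, (3|19)=-1; (−1)^{0·-2·9}·(-1)^-2·(-1)^0 = +1.
v=3: a=3^-2·(≡1), b=3^-5·(≡2) mod 3; (1|3)=+1, (2|3)=-1; (−1)^{-2·-5·1}·(+1)^-5·(-1)^-2 = +1.
v=5: a=5^-2·(≡1), b=5^0·(≡2) mod 5; (1|5)=+1, (2|5)=-1; (−1)^{-2·0·2}·(+1)^0·(-1)^-2 = +1.
v=17: a=17^2·(≡16), b=17^1·(≡7) mod 17; (16|17)=+1, (7|17)=-1; (−1)^{2·1·8}·(+1)^1·(-1)^2 = +1.
v=23: a=23^1·(≡9), b=23^1·(≡13) mod 23; (9|23)=+1, (13|23)=+1; (−1)^{1·1·11}·(+1)^1·(+1)^1 = -1.
v=∞: -161 < 0 and 12903 > 0  ⇒  (a,b)_∞ = +1.
v=7: a=7^-3·(≡6), b=7^0·(≡1) mod 7; (6|7)=-1, (1|7)=+1; (−1)^{-3·0·3}·(-1)^0·(+1)^-3 = +1.
|Ram(-161, 12903)| = 2, even; anisotropic at {2, 23}.

[2, 23]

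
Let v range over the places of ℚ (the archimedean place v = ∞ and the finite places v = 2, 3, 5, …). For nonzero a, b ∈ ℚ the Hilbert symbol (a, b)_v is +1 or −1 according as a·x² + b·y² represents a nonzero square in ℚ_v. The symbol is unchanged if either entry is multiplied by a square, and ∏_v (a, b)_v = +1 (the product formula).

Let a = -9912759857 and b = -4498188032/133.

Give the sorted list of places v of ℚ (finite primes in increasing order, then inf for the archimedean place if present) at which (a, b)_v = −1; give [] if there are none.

[17, 23, 43, inf]

(a, b) ≡ (-9912759857, -1263899) mod (ℚ^×)²; places V = {2, 7, 11, 13, 17, 19, 23, 31, 43, ∞}.
(a,b)_2: α=0, β=8; u≡7, v≡5 (mod 8); ε(u)ε(v)=1·0, αω(v)=0·1, βω(u)=8·0; sum ≡ 0  ⇒  +1.
(a,b)_11: α=1, u≡9; β=0, v≡3 (mod 11); (9|11)=+1, (3|11)=+1; sign (−1)^0·+1^0·+1^1 = +1.
(a,b)_19: α=1, u≡8; β=-1, v≡4 (mod 19); (8|19)=-1, (4|19)=+1; sign (−1)^1·-1^-1·+1^1 = +1.
(a,b)_43: α=1, u≡22; β=3, v≡3 (mod 43); (22|43)=-1, (3|43)=-1; sign (−1)^1·-1^3·-1^1 = -1.
(a,b)_31: α=1, u≡10; β=0, v≡25 (mod 31); (10|31)=+1, (25|31)=+1; sign (−1)^0·+1^0·+1^1 = +1.
(a,b)_13: α=1, u≡3; β=1, v≡12 (mod 13); (3|13)=+1, (12|13)=+1; sign (−1)^0·+1^1·+1^1 = +1.
(a,b)_∞: sgn(-9912759857)=−, sgn(-1263899)=−, so -1.
(a,b)_7: α=1, u≡3; β=-1, v≡1 (mod 7); (3|7)=-1, (1|7)=+1; sign (−1)^1·-1^-1·+1^1 = +1.
(a,b)_17: α=1, u≡15; β=1, v≡14 (mod 17); (15|17)=+1, (14|17)=-1; sign (−1)^0·+1^1·-1^1 = -1.
(a,b)_23: α=1, u≡12; β=0, v≡17 (mod 23); (12|23)=+1, (17|23)=-1; sign (−1)^0·+1^0·-1^1 = -1.
|Ram(-9912759857, -1263899)| = 4, even; anisotropic at {17, 23, 43, ∞}.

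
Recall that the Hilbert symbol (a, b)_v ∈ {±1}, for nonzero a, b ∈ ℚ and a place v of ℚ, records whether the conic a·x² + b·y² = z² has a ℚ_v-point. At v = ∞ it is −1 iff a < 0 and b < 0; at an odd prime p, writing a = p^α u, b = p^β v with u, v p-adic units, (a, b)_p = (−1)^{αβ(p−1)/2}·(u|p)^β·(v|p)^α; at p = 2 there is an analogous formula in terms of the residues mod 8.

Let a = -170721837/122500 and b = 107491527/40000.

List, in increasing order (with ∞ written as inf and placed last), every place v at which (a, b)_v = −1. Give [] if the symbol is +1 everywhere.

(a, b) ≡ (-7293, 143) mod (ℚ^×)²; places V = {2, 3, 5, 7, 11, 13, 17, ∞}.
(a,b)_11: α=1, u≡2; β=1, v≡2 (mod 11); (2|11)=-1, (2|11)=-1; sign (−1)^1·-1^1·-1^1 = -1.
(a,b)_7: α=-2, u≡1; β=0, v≡5 (mod 7); (1|7)=+1, (5|7)=-1; sign (−1)^0·+1^0·-1^-2 = +1.
(a,b)_∞: sgn(-7293)=−, sgn(143)=+, so +1.
(a,b)_17: α=3, u≡9; β=4, v≡5 (mod 17); (9|17)=+1, (5|17)=-1; sign (−1)^0·+1^4·-1^3 = -1.
(a,b)_13: α=1, u≡8; β=1, v≡6 (mod 13); (8|13)=-1, (6|13)=-1; sign (−1)^0·-1^1·-1^1 = +1.
(a,b)_3: α=5, u≡2; β=2, v≡2 (mod 3); (2|3)=-1, (2|3)=-1; sign (−1)^0·-1^2·-1^5 = -1.
(a,b)_5: α=-4, u≡3; β=-4, v≡3 (mod 5); (3|5)=-1, (3|5)=-1; sign (−1)^0·-1^-4·-1^-4 = +1.
(a,b)_2: α=-2, β=-6; u≡3, v≡7 (mod 8); ε(u)ε(v)=1·1, αω(v)=-2·0, βω(u)=-6·1; sum ≡ 1  ⇒  -1.
|Ram(-7293, 143)| = 4, even; anisotropic at {2, 3, 11, 17}.

[2, 3, 11, 17]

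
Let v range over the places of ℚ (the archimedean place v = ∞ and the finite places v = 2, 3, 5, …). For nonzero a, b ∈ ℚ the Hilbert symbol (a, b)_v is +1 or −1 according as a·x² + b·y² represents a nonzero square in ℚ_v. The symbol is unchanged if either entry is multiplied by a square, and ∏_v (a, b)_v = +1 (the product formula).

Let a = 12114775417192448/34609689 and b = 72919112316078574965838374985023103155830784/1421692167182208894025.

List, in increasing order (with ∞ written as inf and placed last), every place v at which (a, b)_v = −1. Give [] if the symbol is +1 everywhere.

[7, 13]

(a, b) ≡ (213962, 3094) mod (ℚ^×)²; places V = {2, 3, 5, 7, 11, 13, 17, 29, 31, 37, 53, ∞}.
(a,b)_53: α=-2, u≡49; β=-6, v≡35 (mod 53); (49|53)=+1, (35|53)=-1; sign (−1)^0·+1^-6·-1^-2 = +1.
(a,b)_7: α=1, u≡2; β=3, v≡2 (mod 7); (2|7)=+1, (2|7)=+1; sign (−1)^1·+1^3·+1^1 = -1.
(a,b)_5: α=0, u≡2; β=-2, v≡4 (mod 5); (2|5)=-1, (4|5)=+1; sign (−1)^0·-1^-2·+1^0 = +1.
(a,b)_2: α=15, β=45; u≡5, v≡3 (mod 8); ε(u)ε(v)=0·1, αω(v)=15·1, βω(u)=45·1; sum ≡ 0  ⇒  +1.
(a,b)_11: α=2, u≡9; β=6, v≡5 (mod 11); (9|11)=+1, (5|11)=+1; sign (−1)^0·+1^6·+1^2 = +1.
(a,b)_3: α=-2, u≡2; β=4, v≡1 (mod 3); (2|3)=-1, (1|3)=+1; sign (−1)^0·-1^4·+1^-2 = +1.
(a,b)_29: α=1, u≡15; β=2, v≡16 (mod 29); (15|29)=-1, (16|29)=+1; sign (−1)^0·-1^2·+1^1 = +1.
(a,b)_37: α=-2, u≡33; β=-6, v≡22 (mod 37); (33|37)=+1, (22|37)=-1; sign (−1)^0·+1^-6·-1^-2 = +1.
(a,b)_∞: sgn(213962)=+, sgn(3094)=+, so +1.
(a,b)_31: α=1, u≡4; β=2, v≡8 (mod 31); (4|31)=+1, (8|31)=+1; sign (−1)^0·+1^2·+1^1 = +1.
(a,b)_17: α=1, u≡3; β=3, v≡3 (mod 17); (3|17)=-1, (3|17)=-1; sign (−1)^0·-1^3·-1^1 = +1.
(a,b)_13: α=4, u≡5; β=9, v≡1 (mod 13); (5|13)=-1, (1|13)=+1; sign (−1)^0·-1^9·+1^4 = -1.
|Ram(213962, 3094)| = 2, even; anisotropic at {7, 13}.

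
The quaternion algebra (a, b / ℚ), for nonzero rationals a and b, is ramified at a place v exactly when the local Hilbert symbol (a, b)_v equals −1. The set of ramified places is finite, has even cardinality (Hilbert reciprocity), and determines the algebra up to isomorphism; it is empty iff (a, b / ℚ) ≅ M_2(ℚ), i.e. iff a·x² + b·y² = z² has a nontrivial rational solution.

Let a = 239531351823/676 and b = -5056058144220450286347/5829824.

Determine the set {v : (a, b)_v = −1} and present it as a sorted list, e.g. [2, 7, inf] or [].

[2, 23]

(a, b) ≡ (23, -7337) mod (ℚ^×)²; places V = {2, 3, 7, 11, 13, 17, 23, 29, ∞}.
(a,b)_7: α=0, u≡2; β=-2, v≡5 (mod 7); (2|7)=+1, (5|7)=-1; sign (−1)^0·+1^-2·-1^0 = +1.
(a,b)_2: α=-2, β=-6; u≡7, v≡7 (mod 8); ε(u)ε(v)=1·1, αω(v)=-2·0, βω(u)=-6·0; sum ≡ 1  ⇒  -1.
(a,b)_17: α=2, u≡11; β=4, v≡5 (mod 17); (11|17)=-1, (5|17)=-1; sign (−1)^0·-1^4·-1^2 = +1.
(a,b)_29: α=2, u≡1; β=3, v≡19 (mod 29); (1|29)=+1, (19|29)=-1; sign (−1)^0·+1^3·-1^2 = +1.
(a,b)_23: α=3, u≡3; β=7, v≡13 (mod 23); (3|23)=+1, (13|23)=+1; sign (−1)^1·+1^7·+1^3 = -1.
(a,b)_3: α=4, u≡2; β=6, v≡1 (mod 3); (2|3)=-1, (1|3)=+1; sign (−1)^0·-1^6·+1^4 = +1.
(a,b)_∞: sgn(23)=+, sgn(-7337)=−, so +1.
(a,b)_13: α=-2, u≡9; β=-2, v≡2 (mod 13); (9|13)=+1, (2|13)=-1; sign (−1)^0·+1^-2·-1^-2 = +1.
(a,b)_11: α=0, u≡1; β=-1, v≡3 (mod 11); (1|11)=+1, (3|11)=+1; sign (−1)^0·+1^-1·+1^0 = +1.
|Ram(23, -7337)| = 2, even; anisotropic at {2, 23}.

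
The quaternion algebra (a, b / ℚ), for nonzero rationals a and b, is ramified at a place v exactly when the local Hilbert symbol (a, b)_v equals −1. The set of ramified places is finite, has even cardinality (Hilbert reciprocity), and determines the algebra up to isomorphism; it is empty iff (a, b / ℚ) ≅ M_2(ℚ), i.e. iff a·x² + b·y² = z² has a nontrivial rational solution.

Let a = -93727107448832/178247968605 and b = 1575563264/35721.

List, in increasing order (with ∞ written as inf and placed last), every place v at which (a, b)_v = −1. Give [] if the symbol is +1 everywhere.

(a, b) ≡ (-10, 11) mod (ℚ^×)²; places V = {2, 3, 5, 7, 11, 13, 17, 37, ∞}.
(a,b)_5: α=-1, u≡3; β=0, v≡4 (mod 5); (3|5)=-1, (4|5)=+1; sign (−1)^0·-1^0·+1^-1 = +1.
(a,b)_17: α=2, u≡3; β=2, v≡3 (mod 17); (3|17)=-1, (3|17)=-1; sign (−1)^0·-1^2·-1^2 = +1.
(a,b)_11: α=4, u≡5; β=3, v≡3 (mod 11); (5|11)=+1, (3|11)=+1; sign (−1)^0·+1^3·+1^4 = +1.
(a,b)_3: α=-12, u≡2; β=-6, v≡2 (mod 3); (2|3)=-1, (2|3)=-1; sign (−1)^0·-1^-6·-1^-12 = +1.
(a,b)_37: α=-2, u≡34; β=0, v≡16 (mod 37); (34|37)=+1, (16|37)=+1; sign (−1)^0·+1^0·+1^-2 = +1.
(a,b)_13: α=2, u≡10; β=0, v≡8 (mod 13); (10|13)=+1, (8|13)=-1; sign (−1)^0·+1^0·-1^2 = +1.
(a,b)_7: α=-2, u≡4; β=-2, v≡2 (mod 7); (4|7)=+1, (2|7)=+1; sign (−1)^0·+1^-2·+1^-2 = +1.
(a,b)_∞: sgn(-10)=−, sgn(11)=+, so +1.
(a,b)_2: α=17, β=12; u≡3, v≡3 (mod 8); ε(u)ε(v)=1·1, αω(v)=17·1, βω(u)=12·1; sum ≡ 0  ⇒  +1.
Ram(a, b) = ∅: the form -10·x² + 11·y² − z² is isotropic over every ℚ_v, so by Hasse–Minkowski it is isotropic over ℚ.

[]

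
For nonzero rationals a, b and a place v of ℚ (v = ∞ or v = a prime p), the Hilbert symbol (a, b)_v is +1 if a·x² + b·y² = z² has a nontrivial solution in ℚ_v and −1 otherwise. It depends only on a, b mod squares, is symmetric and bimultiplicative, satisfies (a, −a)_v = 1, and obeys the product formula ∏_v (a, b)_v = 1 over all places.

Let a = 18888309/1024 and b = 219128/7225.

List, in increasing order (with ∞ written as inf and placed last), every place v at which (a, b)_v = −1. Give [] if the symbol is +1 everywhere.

Mod squares: a ≡ 233189, b ≡ 1118. Check v ∈ {∞, 2, 3, 5, 7, 11, 13, 17, 29, 43}.
v=13: a=13^0·(≡5), b=13^1·(≡6) mod 13; (5|13)=-1, (6|13)=-1; (−1)^{0·1·6}·(-1)^1·(-1)^0 = -1.
v=29: a=29^1·(≡14), b=29^0·(≡1) mod 29; (14|29)=-1, (1|29)=+1; (−1)^{1·0·14}·(-1)^0·(+1)^1 = +1.
v=3: a=3^4·(≡2), b=3^0·(≡2) mod 3; (2|3)=-1, (2|3)=-1; (−1)^{4·0·1}·(-1)^0·(-1)^4 = +1.
v=11: a=11^1·(≡8), b=11^0·(≡7) mod 11; (8|11)=-1, (7|11)=-1; (−1)^{1·0·5}·(-1)^0·(-1)^1 = -1.
v=5: a=5^0·(≡1), b=5^-2·(≡2) mod 5; (1|5)=+1, (2|5)=-1; (−1)^{0·-2·2}·(+1)^-2·(-1)^0 = +1.
v=∞: 233189 > 0 and 1118 > 0  ⇒  (a,b)_∞ = +1.
v=2: v_2(a)=-10, v_2(b)=3; units ≡ 5, 7 (mod 8); ε·ε+αω+βω = 0·1+-10·0+3·1 ≡ 1  ⇒  (a,b)_2 = -1.
v=7: a=7^0·(≡3), b=7^2·(≡6) mod 7; (3|7)=-1, (6|7)=-1; (−1)^{0·2·3}·(-1)^2·(-1)^0 = +1.
v=43: a=43^1·(≡30), b=43^1·(≡22) mod 43; (30|43)=-1, (22|43)=-1; (−1)^{1·1·21}·(-1)^1·(-1)^1 = -1.
v=17: a=17^1·(≡2), b=17^-2·(≡4) mod 17; (2|17)=+1, (4|17)=+1; (−1)^{1·-2·8}·(+1)^-2·(+1)^1 = +1.
|Ram(233189, 1118)| = 4, even; anisotropic at {2, 11, 13, 43}.

[2, 11, 13, 43]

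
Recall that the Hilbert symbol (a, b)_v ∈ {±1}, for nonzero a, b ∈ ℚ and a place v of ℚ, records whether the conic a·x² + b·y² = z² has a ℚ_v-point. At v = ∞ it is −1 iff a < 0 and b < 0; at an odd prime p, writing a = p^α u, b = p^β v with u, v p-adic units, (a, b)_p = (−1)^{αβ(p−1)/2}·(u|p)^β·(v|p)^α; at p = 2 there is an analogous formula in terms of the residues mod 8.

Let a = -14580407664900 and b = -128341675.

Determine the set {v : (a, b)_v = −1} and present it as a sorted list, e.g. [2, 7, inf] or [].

[7, 11, 19, inf]

(a, b) ≡ (-1, -42427) mod (ℚ^×)²; places V = {2, 3, 5, 7, 11, 19, 29, ∞}.
(a,b)_19: α=2, u≡8; β=1, v≡17 (mod 19); (8|19)=-1, (17|19)=+1; sign (−1)^0·-1^1·+1^2 = -1.
(a,b)_7: α=2, u≡6; β=1, v≡1 (mod 7); (6|7)=-1, (1|7)=+1; sign (−1)^0·-1^1·+1^2 = -1.
(a,b)_11: α=2, u≡2; β=3, v≡1 (mod 11); (2|11)=-1, (1|11)=+1; sign (−1)^0·-1^3·+1^2 = -1.
(a,b)_∞: sgn(-1)=−, sgn(-42427)=−, so -1.
(a,b)_3: α=4, u≡2; β=0, v≡2 (mod 3); (2|3)=-1, (2|3)=-1; sign (−1)^0·-1^0·-1^4 = +1.
(a,b)_5: α=2, u≡4; β=2, v≡3 (mod 5); (4|5)=+1, (3|5)=-1; sign (−1)^0·+1^2·-1^2 = +1.
(a,b)_2: α=2, β=0; u≡7, v≡5 (mod 8); ε(u)ε(v)=1·0, αω(v)=2·1, βω(u)=0·0; sum ≡ 0  ⇒  +1.
(a,b)_29: α=2, u≡16; β=1, v≡28 (mod 29); (16|29)=+1, (28|29)=+1; sign (−1)^0·+1^1·+1^2 = +1.
Ram(-1, -42427) = {7, 11, 19, ∞}; no ℚ_7-point on the conic.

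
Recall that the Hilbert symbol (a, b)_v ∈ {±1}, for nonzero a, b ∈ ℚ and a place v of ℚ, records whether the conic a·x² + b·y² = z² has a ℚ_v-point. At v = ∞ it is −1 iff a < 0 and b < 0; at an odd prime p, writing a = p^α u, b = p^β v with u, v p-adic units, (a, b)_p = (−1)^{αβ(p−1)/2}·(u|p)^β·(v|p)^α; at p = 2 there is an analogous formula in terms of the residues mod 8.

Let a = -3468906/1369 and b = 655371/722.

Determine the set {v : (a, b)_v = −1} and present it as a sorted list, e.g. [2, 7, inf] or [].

[2, 19]

Mod squares: a ≡ -874, b ≡ 1798. Check v ∈ {∞, 2, 3, 7, 19, 23, 29, 31, 37}.
v=∞: -874 < 0 and 1798 > 0  ⇒  (a,b)_∞ = +1.
v=23: a=23^1·(≡1), b=23^0·(≡1) mod 23; (1|23)=+1, (1|23)=+1; (−1)^{1·0·11}·(+1)^0·(+1)^1 = +1.
v=7: a=7^2·(≡1), b=7^0·(≡3) mod 7; (1|7)=+1, (3|7)=-1; (−1)^{2·0·3}·(+1)^0·(-1)^2 = +1.
v=3: a=3^4·(≡2), b=3^6·(≡1) mod 3; (2|3)=-1, (1|3)=+1; (−1)^{4·6·1}·(-1)^6·(+1)^4 = +1.
v=19: a=19^1·(≡16), b=19^-2·(≡2) mod 19; (16|19)=+1, (2|19)=-1; (−1)^{1·-2·9}·(+1)^-2·(-1)^1 = -1.
v=31: a=31^0·(≡5), b=31^1·(≡24) mod 31; (5|31)=+1, (24|31)=-1; (−1)^{0·1·15}·(+1)^1·(-1)^0 = +1.
v=37: a=37^-2·(≡29), b=37^0·(≡17) mod 37; (29|37)=-1, (17|37)=-1; (−1)^{-2·0·18}·(-1)^0·(-1)^-2 = +1.
v=29: a=29^0·(≡22), b=29^1·(≡7) mod 29; (22|29)=+1, (7|29)=+1; (−1)^{0·1·14}·(+1)^1·(+1)^0 = +1.
v=2: v_2(a)=1, v_2(b)=-1; units ≡ 3, 3 (mod 8); ε·ε+αω+βω = 1·1+1·1+-1·1 ≡ 1  ⇒  (a,b)_2 = -1.
(-874, 1798 / ℚ) ramifies at {2, 19}: a division algebra.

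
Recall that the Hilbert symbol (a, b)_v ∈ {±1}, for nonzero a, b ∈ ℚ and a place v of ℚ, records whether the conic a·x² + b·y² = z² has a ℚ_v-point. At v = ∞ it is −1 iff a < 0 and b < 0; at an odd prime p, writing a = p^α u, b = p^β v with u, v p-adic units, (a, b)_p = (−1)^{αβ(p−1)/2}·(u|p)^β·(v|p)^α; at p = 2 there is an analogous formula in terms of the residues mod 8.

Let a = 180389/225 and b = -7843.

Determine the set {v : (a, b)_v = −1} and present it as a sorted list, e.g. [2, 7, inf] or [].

[23, 31]

(a, b) ≡ (341, -7843) mod (ℚ^×)²; places V = {2, 3, 5, 11, 23, 31, ∞}.
(a,b)_2: α=0, β=0; u≡5, v≡5 (mod 8); ε(u)ε(v)=0·0, αω(v)=0·1, βω(u)=0·1; sum ≡ 0  ⇒  +1.
(a,b)_3: α=-2, u≡2; β=0, v≡2 (mod 3); (2|3)=-1, (2|3)=-1; sign (−1)^0·-1^0·-1^-2 = +1.
(a,b)_11: α=1, u≡4; β=1, v≡2 (mod 11); (4|11)=+1, (2|11)=-1; sign (−1)^1·+1^1·-1^1 = +1.
(a,b)_∞: sgn(341)=+, sgn(-7843)=−, so +1.
(a,b)_31: α=1, u≡26; β=1, v≡26 (mod 31); (26|31)=-1, (26|31)=-1; sign (−1)^1·-1^1·-1^1 = -1.
(a,b)_23: α=2, u≡10; β=1, v≡4 (mod 23); (10|23)=-1, (4|23)=+1; sign (−1)^0·-1^1·+1^2 = -1.
(a,b)_5: α=-2, u≡1; β=0, v≡2 (mod 5); (1|5)=+1, (2|5)=-1; sign (−1)^0·+1^0·-1^-2 = +1.
Ram(341, -7843) = {23, 31}; no ℚ_23-point on the conic.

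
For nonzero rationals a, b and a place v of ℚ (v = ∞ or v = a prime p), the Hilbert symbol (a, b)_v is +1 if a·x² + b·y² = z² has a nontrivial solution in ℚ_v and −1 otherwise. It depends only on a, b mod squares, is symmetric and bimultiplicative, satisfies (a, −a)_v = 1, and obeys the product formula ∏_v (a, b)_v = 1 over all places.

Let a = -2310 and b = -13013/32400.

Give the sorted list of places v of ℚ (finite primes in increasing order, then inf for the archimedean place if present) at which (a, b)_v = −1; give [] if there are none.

Mod squares: a ≡ -2310, b ≡ -77. Check v ∈ {∞, 2, 3, 5, 7, 11, 13}.
v=3: a=3^1·(≡1), b=3^-4·(≡1) mod 3; (1|3)=+1, (1|3)=+1; (−1)^{1·-4·1}·(+1)^-4·(+1)^1 = +1.
v=2: v_2(a)=1, v_2(b)=-4; units ≡ 5, 3 (mod 8); ε·ε+αω+βω = 0·1+1·1+-4·1 ≡ 1  ⇒  (a,b)_2 = -1.
v=13: a=13^0·(≡4), b=13^2·(≡10) mod 13; (4|13)=+1, (10|13)=+1; (−1)^{0·2·6}·(+1)^2·(+1)^0 = +1.
v=5: a=5^1·(≡3), b=5^-2·(≡2) mod 5; (3|5)=-1, (2|5)=-1; (−1)^{1·-2·2}·(-1)^-2·(-1)^1 = -1.
v=7: a=7^1·(≡6), b=7^1·(≡6) mod 7; (6|7)=-1, (6|7)=-1; (−1)^{1·1·3}·(-1)^1·(-1)^1 = -1.
v=∞: -2310 < 0 and -77 < 0  ⇒  (a,b)_∞ = -1.
v=11: a=11^1·(≡10), b=11^1·(≡1) mod 11; (10|11)=-1, (1|11)=+1; (−1)^{1·1·5}·(-1)^1·(+1)^1 = +1.
|Ram(-2310, -77)| = 4, even; anisotropic at {2, 5, 7, ∞}.

[2, 5, 7, inf]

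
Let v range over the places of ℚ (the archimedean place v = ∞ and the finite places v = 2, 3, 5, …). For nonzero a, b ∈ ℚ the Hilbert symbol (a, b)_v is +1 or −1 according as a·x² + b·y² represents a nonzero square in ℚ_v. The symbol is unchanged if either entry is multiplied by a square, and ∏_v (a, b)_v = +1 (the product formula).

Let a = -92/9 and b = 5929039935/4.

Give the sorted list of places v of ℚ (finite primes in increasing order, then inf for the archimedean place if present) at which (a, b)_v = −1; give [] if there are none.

[5, 17]

(a, b) ≡ (-23, 25415) mod (ℚ^×)²; places V = {2, 3, 5, 7, 13, 17, 23, ∞}.
(a,b)_17: α=0, u≡3; β=1, v≡9 (mod 17); (3|17)=-1, (9|17)=+1; sign (−1)^0·-1^1·+1^0 = -1.
(a,b)_5: α=0, u≡2; β=1, v≡3 (mod 5); (2|5)=-1, (3|5)=-1; sign (−1)^0·-1^1·-1^0 = -1.
(a,b)_23: α=1, u≡20; β=3, v≡1 (mod 23); (20|23)=-1, (1|23)=+1; sign (−1)^1·-1^3·+1^1 = +1.
(a,b)_7: α=0, u≡3; β=2, v≡3 (mod 7); (3|7)=-1, (3|7)=-1; sign (−1)^0·-1^2·-1^0 = +1.
(a,b)_∞: sgn(-23)=−, sgn(25415)=+, so +1.
(a,b)_3: α=-2, u≡1; β=2, v≡2 (mod 3); (1|3)=+1, (2|3)=-1; sign (−1)^0·+1^2·-1^-2 = +1.
(a,b)_2: α=2, β=-2; u≡1, v≡7 (mod 8); ε(u)ε(v)=0·1, αω(v)=2·0, βω(u)=-2·0; sum ≡ 0  ⇒  +1.
(a,b)_13: α=0, u≡10; β=1, v≡5 (mod 13); (10|13)=+1, (5|13)=-1; sign (−1)^0·+1^1·-1^0 = +1.
(-23, 25415 / ℚ) ramifies at {5, 17}: a division algebra.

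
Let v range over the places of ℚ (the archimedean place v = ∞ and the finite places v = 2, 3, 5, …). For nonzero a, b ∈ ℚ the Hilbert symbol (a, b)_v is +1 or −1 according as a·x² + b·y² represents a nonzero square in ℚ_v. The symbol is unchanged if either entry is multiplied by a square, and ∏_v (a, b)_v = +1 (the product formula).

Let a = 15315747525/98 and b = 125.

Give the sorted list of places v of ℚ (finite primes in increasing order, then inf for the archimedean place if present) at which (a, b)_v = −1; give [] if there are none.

Mod squares: a ≡ 805562, b ≡ 5. Check v ∈ {∞, 2, 3, 5, 7, 13, 17, 19, 29, 43}.
v=∞: 805562 > 0 and 5 > 0  ⇒  (a,b)_∞ = +1.
v=19: a=19^1·(≡9), b=19^0·(≡11) mod 19; (9|19)=+1, (11|19)=+1; (−1)^{1·0·9}·(+1)^0·(+1)^1 = +1.
v=2: v_2(a)=-1, v_2(b)=0; units ≡ 5, 5 (mod 8); ε·ε+αω+βω = 0·0+-1·1+0·1 ≡ 1  ⇒  (a,b)_2 = -1.
v=43: a=43^1·(≡39), b=43^0·(≡39) mod 43; (39|43)=-1, (39|43)=-1; (−1)^{1·0·21}·(-1)^0·(-1)^1 = -1.
v=5: a=5^2·(≡2), b=5^3·(≡1) mod 5; (2|5)=-1, (1|5)=+1; (−1)^{2·3·2}·(-1)^3·(+1)^2 = -1.
v=7: a=7^-2·(≡4), b=7^0·(≡6) mod 7; (4|7)=+1, (6|7)=-1; (−1)^{-2·0·3}·(+1)^0·(-1)^-2 = +1.
v=29: a=29^1·(≡20), b=29^0·(≡9) mod 29; (20|29)=+1, (9|29)=+1; (−1)^{1·0·14}·(+1)^0·(+1)^1 = +1.
v=17: a=17^1·(≡12), b=17^0·(≡6) mod 17; (12|17)=-1, (6|17)=-1; (−1)^{1·0·8}·(-1)^0·(-1)^1 = -1.
v=3: a=3^2·(≡2), b=3^0·(≡2) mod 3; (2|3)=-1, (2|3)=-1; (−1)^{2·0·1}·(-1)^0·(-1)^2 = +1.
v=13: a=13^2·(≡3), b=13^0·(≡8) mod 13; (3|13)=+1, (8|13)=-1; (−1)^{2·0·6}·(+1)^0·(-1)^2 = +1.
Ram(805562, 5) = {2, 5, 17, 43}; no ℚ_2-point on the conic.

[2, 5, 17, 43]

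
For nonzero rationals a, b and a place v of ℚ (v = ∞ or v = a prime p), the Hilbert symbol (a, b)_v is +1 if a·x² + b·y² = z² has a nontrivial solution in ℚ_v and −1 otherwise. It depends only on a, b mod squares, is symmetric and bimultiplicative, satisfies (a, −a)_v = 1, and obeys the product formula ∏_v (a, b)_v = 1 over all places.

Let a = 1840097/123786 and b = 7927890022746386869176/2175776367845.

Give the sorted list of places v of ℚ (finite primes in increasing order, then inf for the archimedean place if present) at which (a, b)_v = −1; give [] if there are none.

[5, 11]

(a, b) ≡ (442, 39270) mod (ℚ^×)²; places V = {2, 3, 5, 7, 11, 13, 17, 23, 29, 43, 47, ∞}.
(a,b)_3: α=-2, u≡1; β=3, v≡1 (mod 3); (1|3)=+1, (1|3)=+1; sign (−1)^0·+1^3·+1^-2 = +1.
(a,b)_7: α=2, u≡1; β=7, v≡5 (mod 7); (1|7)=+1, (5|7)=-1; sign (−1)^0·+1^7·-1^2 = +1.
(a,b)_47: α=2, u≡5; β=4, v≡28 (mod 47); (5|47)=-1, (28|47)=+1; sign (−1)^0·-1^4·+1^2 = +1.
(a,b)_∞: sgn(442)=+, sgn(39270)=+, so +1.
(a,b)_43: α=0, u≡8; β=-2, v≡21 (mod 43); (8|43)=-1, (21|43)=+1; sign (−1)^0·-1^-2·+1^0 = +1.
(a,b)_5: α=0, u≡2; β=-1, v≡4 (mod 5); (2|5)=-1, (4|5)=+1; sign (−1)^0·-1^-1·+1^0 = -1.
(a,b)_23: α=-2, u≡7; β=-4, v≡1 (mod 23); (7|23)=-1, (1|23)=+1; sign (−1)^0·-1^-4·+1^-2 = +1.
(a,b)_13: α=-1, u≡2; β=2, v≡9 (mod 13); (2|13)=-1, (9|13)=+1; sign (−1)^0·-1^2·+1^-1 = +1.
(a,b)_17: α=1, u≡4; β=3, v≡8 (mod 17); (4|17)=+1, (8|17)=+1; sign (−1)^0·+1^3·+1^1 = +1.
(a,b)_29: α=0, u≡22; β=-2, v≡4 (mod 29); (22|29)=+1, (4|29)=+1; sign (−1)^0·+1^-2·+1^0 = +1.
(a,b)_2: α=-1, β=3; u≡5, v≡3 (mod 8); ε(u)ε(v)=0·1, αω(v)=-1·1, βω(u)=3·1; sum ≡ 0  ⇒  +1.
(a,b)_11: α=0, u≡2; β=1, v≡6 (mod 11); (2|11)=-1, (6|11)=-1; sign (−1)^0·-1^1·-1^0 = -1.
Ram(442, 39270) = {5, 11}; no ℚ_5-point on the conic.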